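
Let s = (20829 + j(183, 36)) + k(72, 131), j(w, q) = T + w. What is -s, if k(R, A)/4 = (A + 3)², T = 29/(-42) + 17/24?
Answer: -5198817/56 ≈ -92836.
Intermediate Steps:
T = 1/56 (T = 29*(-1/42) + 17*(1/24) = -29/42 + 17/24 = 1/56 ≈ 0.017857)
k(R, A) = 4*(3 + A)² (k(R, A) = 4*(A + 3)² = 4*(3 + A)²)
j(w, q) = 1/56 + w
s = 5198817/56 (s = (20829 + (1/56 + 183)) + 4*(3 + 131)² = (20829 + 10249/56) + 4*134² = 1176673/56 + 4*17956 = 1176673/56 + 71824 = 5198817/56 ≈ 92836.)
-s = -1*5198817/56 = -5198817/56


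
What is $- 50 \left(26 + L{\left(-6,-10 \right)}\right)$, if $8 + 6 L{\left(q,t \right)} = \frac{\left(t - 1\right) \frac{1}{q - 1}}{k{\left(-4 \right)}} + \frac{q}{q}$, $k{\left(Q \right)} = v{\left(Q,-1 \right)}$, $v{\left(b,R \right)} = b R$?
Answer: $- \frac{104575}{84} \approx -1244.9$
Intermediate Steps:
$v{\left(b,R \right)} = R b$
$k{\left(Q \right)} = - Q$
$L{\left(q,t \right)} = - \frac{7}{6} + \frac{-1 + t}{24 \left(-1 + q\right)}$ ($L{\left(q,t \right)} = - \frac{4}{3} + \frac{\frac{\left(t - 1\right) \frac{1}{q - 1}}{\left(-1\right) \left(-4\right)} + \frac{q}{q}}{6} = - \frac{4}{3} + \frac{\frac{\left(-1 + t\right) \frac{1}{-1 + q}}{4} + 1}{6} = - \frac{4}{3} + \frac{\frac{-1 + t}{-1 + q} \frac{1}{4} + 1}{6} = - \frac{4}{3} + \frac{\frac{-1 + t}{4 \left(-1 + q\right)} + 1}{6} = - \frac{4}{3} + \frac{1 + \frac{-1 + t}{4 \left(-1 + q\right)}}{6} = - \frac{4}{3} + \left(\frac{1}{6} + \frac{-1 + t}{24 \left(-1 + q\right)}\right) = - \frac{7}{6} + \frac{-1 + t}{24 \left(-1 + q\right)}$)
$- 50 \left(26 + L{\left(-6,-10 \right)}\right) = - 50 \left(26 + \frac{27 - 10 - -168}{24 \left(-1 - 6\right)}\right) = - 50 \left(26 + \frac{27 - 10 + 168}{24 \left(-7\right)}\right) = - 50 \left(26 + \frac{1}{24} \left(- \frac{1}{7}\right) 185\right) = - 50 \left(26 - \frac{185}{168}\right) = \left(-50\right) \frac{4183}{168} = - \frac{104575}{84}$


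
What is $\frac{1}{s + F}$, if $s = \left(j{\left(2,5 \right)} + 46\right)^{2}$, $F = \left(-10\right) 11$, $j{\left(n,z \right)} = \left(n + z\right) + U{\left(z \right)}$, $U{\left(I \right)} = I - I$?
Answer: $\frac{1}{2699} \approx 0.00037051$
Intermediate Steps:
$U{\left(I \right)} = 0$
$j{\left(n,z \right)} = n + z$ ($j{\left(n,z \right)} = \left(n + z\right) + 0 = n + z$)
$F = -110$
$s = 2809$ ($s = \left(\left(2 + 5\right) + 46\right)^{2} = \left(7 + 46\right)^{2} = 53^{2} = 2809$)
$\frac{1}{s + F} = \frac{1}{2809 - 110} = \frac{1}{2699}$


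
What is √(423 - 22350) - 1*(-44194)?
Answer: 44194 + I*√21927 ≈ 44194.0 + 148.08*I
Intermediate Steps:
√(423 - 22350) - 1*(-44194) = √(-21927) + 44194 = I*√21927 + 44194 = 44194 + I*√21927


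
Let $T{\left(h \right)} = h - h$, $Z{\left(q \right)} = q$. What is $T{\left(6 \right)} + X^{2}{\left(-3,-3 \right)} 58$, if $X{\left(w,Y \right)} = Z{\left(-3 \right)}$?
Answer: $522$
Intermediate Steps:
$X{\left(w,Y \right)} = -3$
$T{\left(h \right)} = 0$
$T{\left(6 \right)} + X^{2}{\left(-3,-3 \right)} 58 = 0 + \left(-3\right)^{2} \cdot 58 = 0 + 9 \cdot 58 = 0 + 522 = 522$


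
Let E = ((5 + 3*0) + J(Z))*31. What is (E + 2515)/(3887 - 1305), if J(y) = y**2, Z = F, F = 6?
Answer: 1893/1291 ≈ 1.4663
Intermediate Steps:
Z = 6
E = 1271 (E = ((5 + 3*0) + 6**2)*31 = ((5 + 0) + 36)*31 = (5 + 36)*31 = 41*31 = 1271)
(E + 2515)/(3887 - 1305) = (1271 + 2515)/(3887 - 1305) = 3786/2582 = 3786*(1/2582) = 1893/1291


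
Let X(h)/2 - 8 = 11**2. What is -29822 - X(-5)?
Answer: -30080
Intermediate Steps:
X(h) = 258 (X(h) = 16 + 2*11**2 = 16 + 2*121 = 16 + 242 = 258)
-29822 - X(-5) = -29822 - 1*258 = -29822 - 258 = -30080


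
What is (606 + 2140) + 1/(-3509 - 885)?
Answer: 12065923/4394 ≈ 2746.0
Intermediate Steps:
(606 + 2140) + 1/(-3509 - 885) = 2746 + 1/(-4394) = 2746 - 1/4394 = 12065923/4394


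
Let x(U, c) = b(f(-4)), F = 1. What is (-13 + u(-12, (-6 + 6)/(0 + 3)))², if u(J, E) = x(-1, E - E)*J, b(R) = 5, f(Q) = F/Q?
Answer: 5329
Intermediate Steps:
f(Q) = 1/Q
x(U, c) = 5
u(J, E) = 5*J
(-13 + u(-12, (-6 + 6)/(0 + 3)))² = (-13 + 5*(-12))² = (-13 - 60)² = (-73)² = 5329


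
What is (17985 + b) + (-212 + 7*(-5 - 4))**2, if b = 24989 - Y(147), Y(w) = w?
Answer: 118452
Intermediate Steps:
b = 24842 (b = 24989 - 1*147 = 24989 - 147 = 24842)
(17985 + b) + (-212 + 7*(-5 - 4))**2 = (17985 + 24842) + (-212 + 7*(-5 - 4))**2 = 42827 + (-212 + 7*(-9))**2 = 42827 + (-212 - 63)**2 = 42827 + (-275)**2 = 42827 + 75625 = 118452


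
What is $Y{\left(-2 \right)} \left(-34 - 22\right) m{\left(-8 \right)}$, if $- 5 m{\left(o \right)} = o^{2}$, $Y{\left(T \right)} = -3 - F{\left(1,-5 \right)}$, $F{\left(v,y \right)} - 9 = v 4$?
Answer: $- \frac{57344}{5} \approx -11469.0$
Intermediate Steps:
$F{\left(v,y \right)} = 9 + 4 v$ ($F{\left(v,y \right)} = 9 + v 4 = 9 + 4 v$)
$Y{\left(T \right)} = -16$ ($Y{\left(T \right)} = -3 - \left(9 + 4 \cdot 1\right) = -3 - \left(9 + 4\right) = -3 - 13 = -16$)
$m{\left(o \right)} = - \frac{o^{2}}{5}$
$Y{\left(-2 \right)} \left(-34 - 22\right) m{\left(-8 \right)} = - 16 \left(-34 - 22\right) \left(- \frac{\left(-8\right)^{2}}{5}\right) = \left(-16\right) \left(-56\right) \left(\left(- \frac{1}{5}\right) 64\right) = 896 \left(- \frac{64}{5}\right) = - \frac{57344}{5}$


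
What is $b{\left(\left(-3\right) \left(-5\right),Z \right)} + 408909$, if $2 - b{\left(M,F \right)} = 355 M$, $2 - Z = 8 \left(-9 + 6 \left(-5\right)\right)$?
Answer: $403586$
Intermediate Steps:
$Z = 314$ ($Z = 2 - 8 \left(-9 + 6 \left(-5\right)\right) = 2 - 8 \left(-9 - 30\right) = 2 - 8 \left(-39\right) = 2 - -312 = 2 + 312 = 314$)
$b{\left(M,F \right)} = 2 - 355 M$
$b{\left(\left(-3\right) \left(-5\right),Z \right)} + 408909 = \left(2 - 355 \left(\left(-3\right) \left(-5\right)\right)\right) + 408909 = \left(2 - 5325\right) + 408909 = -5323 + 408909 = 403586$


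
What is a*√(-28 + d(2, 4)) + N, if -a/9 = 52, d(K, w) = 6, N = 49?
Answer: 49 - 468*I*√22 ≈ 49.0 - 2195.1*I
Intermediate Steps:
a = -468 (a = -9*52 = -468)
a*√(-28 + d(2, 4)) + N = -468*√(-28 + 6) + 49 = -468*I*√22 + 49 = 49 - 468*I*√22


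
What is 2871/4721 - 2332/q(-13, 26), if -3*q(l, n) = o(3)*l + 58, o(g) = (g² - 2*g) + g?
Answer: -8242674/23605 ≈ -349.19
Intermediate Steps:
o(g) = g² - g
q(l, n) = -58/3 - 2*l (q(l, n) = -((3*(-1 + 3))*l + 58)/3 = -((3*2)*l + 58)/3 = -(6*l + 58)/3 = -(58 + 6*l)/3 = -58/3 - 2*l)
2871/4721 - 2332/q(-13, 26) = 2871/4721 - 2332/(-58/3 - 2*(-13)) = 2871*(1/4721) - 2332/(-58/3 + 26) = 2871/4721 - 2332/20/3 = 2871/4721 - 2332*3/20 = 2871/4721 - 1749/5 = -8242674/23605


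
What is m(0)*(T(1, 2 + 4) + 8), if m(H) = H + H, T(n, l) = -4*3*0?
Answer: 0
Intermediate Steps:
T(n, l) = 0 (T(n, l) = -12*0 = 0)
m(H) = 2*H
m(0)*(T(1, 2 + 4) + 8) = (2*0)*(0 + 8) = 0*8 = 0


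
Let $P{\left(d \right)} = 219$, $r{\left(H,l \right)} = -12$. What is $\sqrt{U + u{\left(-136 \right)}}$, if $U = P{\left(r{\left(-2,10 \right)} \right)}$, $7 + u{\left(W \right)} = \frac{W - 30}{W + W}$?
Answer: $\frac{\sqrt{983110}}{68} \approx 14.581$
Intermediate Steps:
$u{\left(W \right)} = -7 + \frac{-30 + W}{2 W}$ ($u{\left(W \right)} = -7 + \frac{W - 30}{W + W} = -7 + \frac{-30 + W}{2 W}$)
$U = 219$
$\sqrt{U + u{\left(-136 \right)}} = \sqrt{219 - \left(\frac{13}{2} + \frac{15}{-136}\right)} = \sqrt{219 - \frac{869}{136}} = \sqrt{\frac{28915}{136}} = \frac{\sqrt{983110}}{68}$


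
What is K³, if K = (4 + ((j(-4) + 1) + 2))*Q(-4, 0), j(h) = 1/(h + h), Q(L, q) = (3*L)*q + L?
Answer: -166375/8 ≈ -20797.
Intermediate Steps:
Q(L, q) = L + 3*L*q (Q(L, q) = 3*L*q + L = L + 3*L*q)
j(h) = 1/(2*h)
K = -55/2 (K = (4 + (((½)/(-4) + 1) + 2))*(-4*(1 + 3*0)) = (4 + (((½)*(-¼) + 1) + 2))*(-4*(1 + 0)) = (4 + ((-⅛ + 1) + 2))*(-4*1) = (4 + (7/8 + 2))*(-4) = (4 + 23/8)*(-4) = (55/8)*(-4) = -55/2 ≈ -27.500)
K³ = (-55/2)³ = -166375/8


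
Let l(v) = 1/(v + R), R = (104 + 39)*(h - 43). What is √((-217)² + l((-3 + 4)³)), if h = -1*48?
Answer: √1993184883951/6506 ≈ 217.00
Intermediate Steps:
h = -48
R = -13013 (R = (104 + 39)*(-48 - 43) = 143*(-91) = -13013)
l(v) = 1/(-13013 + v) (l(v) = 1/(v - 13013) = 1/(-13013 + v))
√((-217)² + l((-3 + 4)³)) = √((-217)² + 1/(-13013 + (-3 + 4)³)) = √(47089 + 1/(-13013 + 1³)) = √(47089 + 1/(-13013 + 1)) = √(47089 + 1/(-13012)) = √(47089 - 1/13012) = √(612722067/13012) = √1993184883951/6506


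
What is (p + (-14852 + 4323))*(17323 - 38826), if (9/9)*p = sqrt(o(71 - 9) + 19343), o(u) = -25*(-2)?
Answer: 226405087 - 21503*sqrt(19393) ≈ 2.2341e+8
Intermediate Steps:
o(u) = 50
p = sqrt(19393) (p = sqrt(50 + 19343) = sqrt(19393) ≈ 139.26)
(p + (-14852 + 4323))*(17323 - 38826) = (sqrt(19393) + (-14852 + 4323))*(17323 - 38826) = (sqrt(19393) - 10529)*(-21503) = (-10529 + sqrt(19393))*(-21503) = 226405087 - 21503*sqrt(19393)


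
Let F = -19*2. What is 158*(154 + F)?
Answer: 18328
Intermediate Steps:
F = -38
158*(154 + F) = 158*(154 - 38) = 158*116 = 18328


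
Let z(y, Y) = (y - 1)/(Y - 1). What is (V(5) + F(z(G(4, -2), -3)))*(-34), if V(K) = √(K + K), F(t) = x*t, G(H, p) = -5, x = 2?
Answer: -102 - 34*√10 ≈ -209.52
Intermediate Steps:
z(y, Y) = (-1 + y)/(-1 + Y)
F(t) = 2*t
V(K) = √2*√K (V(K) = √(2*K) = √2*√K)
(V(5) + F(z(G(4, -2), -3)))*(-34) = (√2*√5 + 2*((-1 - 5)/(-1 - 3)))*(-34) = (√10 + 2*(-6/(-4)))*(-34) = (√10 + 2*(-¼*(-6)))*(-34) = (√10 + 2*(3/2))*(-34) = (√10 + 3)*(-34) = (3 + √10)*(-34) = -102 - 34*√10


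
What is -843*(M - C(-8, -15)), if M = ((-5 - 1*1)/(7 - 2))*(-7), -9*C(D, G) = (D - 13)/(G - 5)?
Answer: -143591/20 ≈ -7179.5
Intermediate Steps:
C(D, G) = -(-13 + D)/(9*(-5 + G)) (C(D, G) = -(D - 13)/(9*(G - 5)) = -(-13 + D)/(9*(-5 + G)))
M = 42/5 (M = ((-5 - 1)/5)*(-7) = -6*1/5*(-7) = -6/5*(-7) = 42/5 ≈ 8.4000)
-843*(M - C(-8, -15)) = -843*(42/5 - (13 - 1*(-8))/(9*(-5 - 15))) = -843*(42/5 - (13 + 8)/(9*(-20))) = -843*(42/5 - (-1)*21/(9*20)) = -843*(42/5 - 1*(-7/60)) = -843*(42/5 + 7/60) = -843*511/60 = -143591/20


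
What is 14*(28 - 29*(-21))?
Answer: 8918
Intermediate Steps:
14*(28 - 29*(-21)) = 14*(28 + 609) = 14*637 = 8918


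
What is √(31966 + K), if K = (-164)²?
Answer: √58862 ≈ 242.61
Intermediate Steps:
K = 26896
√(31966 + K) = √(31966 + 26896) = √58862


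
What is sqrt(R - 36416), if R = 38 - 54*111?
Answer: 6*I*sqrt(1177) ≈ 205.84*I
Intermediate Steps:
R = -5956 (R = 38 - 5994 = -5956)
sqrt(R - 36416) = sqrt(-5956 - 36416) = sqrt(-42372) = 6*I*sqrt(1177)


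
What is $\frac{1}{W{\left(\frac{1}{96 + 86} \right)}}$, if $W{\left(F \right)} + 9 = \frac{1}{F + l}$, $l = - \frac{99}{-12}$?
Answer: $- \frac{3005}{26681} \approx -0.11263$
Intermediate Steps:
$l = \frac{33}{4}$ ($l = \left(-99\right) \left(- \frac{1}{12}\right) = \frac{33}{4} \approx 8.25$)
$W{\left(F \right)} = -9 + \frac{1}{\frac{33}{4} + F}$ ($W{\left(F \right)} = -9 + \frac{1}{F + \frac{33}{4}} = -9 + \frac{1}{\frac{33}{4} + F}$)
$\frac{1}{W{\left(\frac{1}{96 + 86} \right)}} = \frac{1}{\frac{1}{33 + \frac{4}{96 + 86}} \left(-293 - \frac{36}{96 + 86}\right)} = \frac{1}{\frac{1}{33 + \frac{4}{182}} \left(-293 - \frac{36}{182}\right)} = \frac{1}{\frac{1}{33 + 4 \cdot \frac{1}{182}} \left(-293 - \frac{18}{91}\right)} = \frac{1}{\frac{1}{33 + \frac{2}{91}} \left(-293 - \frac{18}{91}\right)} = \frac{1}{\frac{1}{\frac{3005}{91}} \left(- \frac{26681}{91}\right)} = \frac{1}{\frac{91}{3005} \left(- \frac{26681}{91}\right)} = \frac{1}{- \frac{26681}{3005}} = - \frac{3005}{26681}$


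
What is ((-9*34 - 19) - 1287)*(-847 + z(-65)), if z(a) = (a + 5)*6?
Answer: 1945684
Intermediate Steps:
z(a) = 30 + 6*a (z(a) = (5 + a)*6 = 30 + 6*a)
((-9*34 - 19) - 1287)*(-847 + z(-65)) = ((-9*34 - 19) - 1287)*(-847 + (30 + 6*(-65))) = ((-306 - 19) - 1287)*(-847 + (30 - 390)) = (-325 - 1287)*(-847 - 360) = -1612*(-1207) = 1945684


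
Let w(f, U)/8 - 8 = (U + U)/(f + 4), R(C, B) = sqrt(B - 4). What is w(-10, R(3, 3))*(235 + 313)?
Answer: 35072 - 4384*I/3 ≈ 35072.0 - 1461.3*I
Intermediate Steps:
R(C, B) = sqrt(-4 + B)
w(f, U) = 64 + 16*U/(4 + f) (w(f, U) = 64 + 8*((U + U)/(f + 4)) = 64 + 8*((2*U)/(4 + f)) = 64 + 8*(2*U/(4 + f)) = 64 + 16*U/(4 + f))
w(-10, R(3, 3))*(235 + 313) = (16*(16 + sqrt(-4 + 3) + 4*(-10))/(4 - 10))*(235 + 313) = (16*(16 + sqrt(-1) - 40)/(-6))*548 = (16*(-1/6)*(16 + I - 40))*548 = (16*(-1/6)*(-24 + I))*548 = (64 - 8*I/3)*548 = 35072 - 4384*I/3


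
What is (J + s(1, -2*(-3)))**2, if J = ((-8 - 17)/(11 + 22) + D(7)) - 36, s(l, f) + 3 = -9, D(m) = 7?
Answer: 1898884/1089 ≈ 1743.7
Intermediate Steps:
s(l, f) = -12 (s(l, f) = -3 - 9 = -12)
J = -982/33 (J = ((-8 - 17)/(11 + 22) + 7) - 36 = (-25/33 + 7) - 36 = 206/33 - 36 = -982/33 ≈ -29.758)
(J + s(1, -2*(-3)))**2 = (-982/33 - 12)**2 = (-1378/33)**2 = 1898884/1089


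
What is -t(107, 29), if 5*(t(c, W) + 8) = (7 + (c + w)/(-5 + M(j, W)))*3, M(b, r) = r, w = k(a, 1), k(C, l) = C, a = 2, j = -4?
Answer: 43/40 ≈ 1.0750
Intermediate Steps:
w = 2
t(c, W) = -19/5 + 3*(2 + c)/(5*(-5 + W)) (t(c, W) = -8 + ((7 + (c + 2)/(-5 + W))*3)/5 = -8 + ((7 + (2 + c)/(-5 + W))*3)/5 = -8 + (21 + 3*(2 + c)/(-5 + W))/5 = -8 + (21/5 + 3*(2 + c)/(5*(-5 + W))) = -19/5 + 3*(2 + c)/(5*(-5 + W)))
-t(107, 29) = -(101 - 19*29 + 3*107)/(5*(-5 + 29)) = -(101 - 551 + 321)/(5*24) = -(-129)/(5*24) = -1*(-43/40) = 43/40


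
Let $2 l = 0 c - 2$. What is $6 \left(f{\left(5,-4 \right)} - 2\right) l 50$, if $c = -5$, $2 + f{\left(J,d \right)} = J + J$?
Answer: $-1800$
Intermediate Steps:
$f{\left(J,d \right)} = -2 + 2 J$ ($f{\left(J,d \right)} = -2 + \left(J + J\right) = -2 + 2 J$)
$l = -1$ ($l = \frac{0 \left(-5\right) - 2}{2} = \frac{0 - 2}{2} = \frac{1}{2} \left(-2\right) = -1$)
$6 \left(f{\left(5,-4 \right)} - 2\right) l 50 = 6 \left(\left(-2 + 2 \cdot 5\right) - 2\right) \left(-1\right) 50 = 6 \left(\left(-2 + 10\right) - 2\right) \left(-1\right) 50 = 6 \left(8 - 2\right) \left(-1\right) 50 = 6 \cdot 6 \left(-1\right) 50 = 36 \left(-1\right) 50 = \left(-36\right) 50 = -1800$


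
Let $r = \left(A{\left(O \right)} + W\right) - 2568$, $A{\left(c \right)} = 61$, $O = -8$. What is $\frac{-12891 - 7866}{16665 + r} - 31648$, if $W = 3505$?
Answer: $- \frac{32883493}{1039} \approx -31649.0$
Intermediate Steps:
$r = 998$ ($r = \left(61 + 3505\right) - 2568 = 3566 - 2568 = 998$)
$\frac{-12891 - 7866}{16665 + r} - 31648 = \frac{-12891 - 7866}{16665 + 998} - 31648 = - \frac{20757}{17663} - 31648 = \left(-20757\right) \frac{1}{17663} - 31648 = - \frac{1221}{1039} - 31648 = - \frac{32883493}{1039}$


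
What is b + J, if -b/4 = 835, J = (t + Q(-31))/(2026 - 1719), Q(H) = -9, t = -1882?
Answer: -1027271/307 ≈ -3346.2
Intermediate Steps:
J = -1891/307 (J = (-1882 - 9)/(2026 - 1719) = -1891/307 ≈ -6.1596)
b = -3340 (b = -4*835 = -3340)
b + J = -3340 - 1891/307 = -1027271/307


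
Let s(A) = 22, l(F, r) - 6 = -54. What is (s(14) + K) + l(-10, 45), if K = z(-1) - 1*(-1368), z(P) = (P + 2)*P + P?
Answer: 1340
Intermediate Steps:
l(F, r) = -48 (l(F, r) = 6 - 54 = -48)
z(P) = P + P*(2 + P) (z(P) = (2 + P)*P + P = P*(2 + P) + P = P + P*(2 + P))
K = 1366 (K = -(3 - 1) - 1*(-1368) = -1*2 + 1368 = -2 + 1368 = 1366)
(s(14) + K) + l(-10, 45) = (22 + 1366) - 48 = 1388 - 48 = 1340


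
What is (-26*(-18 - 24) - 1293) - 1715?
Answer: -1916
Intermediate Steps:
(-26*(-18 - 24) - 1293) - 1715 = (-26*(-42) - 1293) - 1715 = (1092 - 1293) - 1715 = -201 - 1715 = -1916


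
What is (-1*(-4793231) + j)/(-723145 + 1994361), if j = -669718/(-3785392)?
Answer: 9072129475635/2406025438336 ≈ 3.7706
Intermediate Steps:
j = 334859/1892696 (j = -669718*(-1/3785392) = 334859/1892696 ≈ 0.17692)
(-1*(-4793231) + j)/(-723145 + 1994361) = (-1*(-4793231) + 334859/1892696)/(-723145 + 1994361) = (4793231 + 334859/1892696)/1271216 = (9072129475635/1892696)*(1/1271216) = 9072129475635/2406025438336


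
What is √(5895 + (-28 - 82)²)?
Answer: √17995 ≈ 134.15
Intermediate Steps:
√(5895 + (-28 - 82)²) = √(5895 + (-110)²) = √(5895 + 12100) = √17995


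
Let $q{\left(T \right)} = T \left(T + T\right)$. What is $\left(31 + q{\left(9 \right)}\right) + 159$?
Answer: $352$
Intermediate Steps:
$q{\left(T \right)} = 2 T^{2}$ ($q{\left(T \right)} = T 2 T = 2 T^{2}$)
$\left(31 + q{\left(9 \right)}\right) + 159 = \left(31 + 2 \cdot 9^{2}\right) + 159 = \left(31 + 2 \cdot 81\right) + 159 = \left(31 + 162\right) + 159 = 193 + 159 = 352$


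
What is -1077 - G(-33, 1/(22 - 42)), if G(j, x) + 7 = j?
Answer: -1037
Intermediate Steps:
G(j, x) = -7 + j
-1077 - G(-33, 1/(22 - 42)) = -1077 - (-7 - 33) = -1077 - 1*(-40) = -1077 + 40 = -1037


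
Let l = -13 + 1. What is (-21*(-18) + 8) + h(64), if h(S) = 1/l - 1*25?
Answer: 4331/12 ≈ 360.92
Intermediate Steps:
l = -12
h(S) = -301/12 (h(S) = 1/(-12) - 1*25 = -1/12 - 25 = -301/12)
(-21*(-18) + 8) + h(64) = (-21*(-18) + 8) - 301/12 = (378 + 8) - 301/12 = 386 - 301/12 = 4331/12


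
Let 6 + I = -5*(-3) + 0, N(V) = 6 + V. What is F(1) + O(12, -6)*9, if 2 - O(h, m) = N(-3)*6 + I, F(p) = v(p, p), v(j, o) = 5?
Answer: -220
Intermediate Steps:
F(p) = 5
I = 9 (I = -6 + (-5*(-3) + 0) = -6 + (15 + 0) = -6 + 15 = 9)
O(h, m) = -25 (O(h, m) = 2 - ((6 - 3)*6 + 9) = 2 - (3*6 + 9) = 2 - (18 + 9) = 2 - 1*27 = 2 - 27 = -25)
F(1) + O(12, -6)*9 = 5 - 25*9 = 5 - 225 = -220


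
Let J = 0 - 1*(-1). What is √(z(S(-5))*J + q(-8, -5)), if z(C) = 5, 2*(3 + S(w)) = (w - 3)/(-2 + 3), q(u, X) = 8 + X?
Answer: 2*√2 ≈ 2.8284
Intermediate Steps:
S(w) = -9/2 + w/2 (S(w) = -3 + ((w - 3)/(-2 + 3))/2 = -3 + ((-3 + w)/1)/2 = -3 + ((-3 + w)*1)/2 = -3 + (-3 + w)/2 = -3 + (-3/2 + w/2) = -9/2 + w/2)
J = 1 (J = 0 + 1 = 1)
√(z(S(-5))*J + q(-8, -5)) = √(5*1 + (8 - 5)) = √(5 + 3) = √8 = 2*√2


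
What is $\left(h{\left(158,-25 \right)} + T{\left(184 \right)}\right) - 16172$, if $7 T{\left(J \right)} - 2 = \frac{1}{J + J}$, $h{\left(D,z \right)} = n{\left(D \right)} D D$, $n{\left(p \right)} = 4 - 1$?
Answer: $\frac{151263457}{2576} \approx 58720.0$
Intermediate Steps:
$n{\left(p \right)} = 3$ ($n{\left(p \right)} = 4 - 1 = 3$)
$h{\left(D,z \right)} = 3 D^{2}$ ($h{\left(D,z \right)} = 3 D D = 3 D^{2}$)
$T{\left(J \right)} = \frac{2}{7} + \frac{1}{14 J}$ ($T{\left(J \right)} = \frac{2}{7} + \frac{1}{7 \left(J + J\right)} = \frac{2}{7} + \frac{1}{7 \cdot 2 J} = \frac{2}{7} + \frac{\frac{1}{2} \frac{1}{J}}{7} = \frac{2}{7} + \frac{1}{14 J}$)
$\left(h{\left(158,-25 \right)} + T{\left(184 \right)}\right) - 16172 = \left(3 \cdot 158^{2} + \frac{1 + 4 \cdot 184}{14 \cdot 184}\right) - 16172 = \left(3 \cdot 24964 + \frac{1}{14} \cdot \frac{1}{184} \left(1 + 736\right)\right) - 16172 = \left(74892 + \frac{1}{14} \cdot \frac{1}{184} \cdot 737\right) - 16172 = \left(74892 + \frac{737}{2576}\right) - 16172 = \frac{192922529}{2576} - 16172 = \frac{151263457}{2576}$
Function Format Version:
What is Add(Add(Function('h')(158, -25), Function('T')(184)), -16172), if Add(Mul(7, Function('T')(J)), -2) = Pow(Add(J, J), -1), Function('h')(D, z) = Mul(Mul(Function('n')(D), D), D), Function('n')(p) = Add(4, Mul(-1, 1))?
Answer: Rational(151263457, 2576) ≈ 58720.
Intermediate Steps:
Function('n')(p) = 3 (Function('n')(p) = Add(4, -1) = 3)
Function('h')(D, z) = Mul(3, Pow(D, 2)) (Function('h')(D, z) = Mul(Mul(3, D), D) = Mul(3, Pow(D, 2)))
Function('T')(J) = Add(Rational(2, 7), Mul(Rational(1, 14), Pow(J, -1))) (Function('T')(J) = Add(Rational(2, 7), Mul(Rational(1, 7), Pow(Add(J, J), -1))) = Add(Rational(2, 7), Mul(Rational(1, 7), Pow(Mul(2, J), -1))) = Add(Rational(2, 7), Mul(Rational(1, 7), Mul(Rational(1, 2), Pow(J, -1)))) = Add(Rational(2, 7), Mul(Rational(1, 14), Pow(J, -1))))
Add(Add(Function('h')(158, -25), Function('T')(184)), -16172) = Add(Add(Mul(3, Pow(158, 2)), Mul(Rational(1, 14), Pow(184, -1), Add(1, Mul(4, 184)))), -16172) = Add(Add(Mul(3, 24964), Mul(Rational(1, 14), Rational(1, 184), Add(1, 736))), -16172) = Add(Add(74892, Mul(Rational(1, 14), Rational(1, 184), 737)), -16172) = Add(Add(74892, Rational(737, 2576)), -16172) = Add(Rational(192922529, 2576), -16172) = Rational(151263457, 2576)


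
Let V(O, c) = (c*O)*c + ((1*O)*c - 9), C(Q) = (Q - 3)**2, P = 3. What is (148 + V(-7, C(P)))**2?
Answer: 19321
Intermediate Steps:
C(Q) = (-3 + Q)**2
V(O, c) = -9 + O*c + O*c**2 (V(O, c) = (O*c)*c + (O*c - 9) = O*c**2 + (-9 + O*c) = -9 + O*c + O*c**2)
(148 + V(-7, C(P)))**2 = (148 + (-9 - 7*(-3 + 3)**2 - 7*(-3 + 3)**4))**2 = (148 + (-9 - 7*0**2 - 7*(0**2)**2))**2 = (148 + (-9 - 7*0 - 7*0**2))**2 = (148 + (-9 + 0 - 7*0))**2 = (148 + (-9 + 0 + 0))**2 = (148 - 9)**2 = 139**2 = 19321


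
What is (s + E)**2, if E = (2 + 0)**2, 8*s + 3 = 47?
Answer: 361/4 ≈ 90.250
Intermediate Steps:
s = 11/2 (s = -3/8 + (1/8)*47 = -3/8 + 47/8 = 11/2 ≈ 5.5000)
E = 4 (E = 2**2 = 4)
(s + E)**2 = (11/2 + 4)**2 = (19/2)**2 = 361/4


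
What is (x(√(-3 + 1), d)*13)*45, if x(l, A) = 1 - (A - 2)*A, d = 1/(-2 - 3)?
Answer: 1638/5 ≈ 327.60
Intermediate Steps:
d = -⅕ (d = 1/(-5) = -⅕ ≈ -0.20000)
x(l, A) = 1 - A*(-2 + A) (x(l, A) = 1 - (-2 + A)*A = 1 - A*(-2 + A))
(x(√(-3 + 1), d)*13)*45 = ((1 - (-⅕)² + 2*(-⅕))*13)*45 = ((1 - 1*1/25 - ⅖)*13)*45 = ((1 - 1/25 - ⅖)*13)*45 = ((14/25)*13)*45 = (182/25)*45 = 1638/5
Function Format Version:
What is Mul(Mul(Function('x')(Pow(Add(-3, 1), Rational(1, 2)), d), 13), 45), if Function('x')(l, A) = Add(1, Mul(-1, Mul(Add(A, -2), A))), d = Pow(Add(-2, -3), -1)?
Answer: Rational(1638, 5) ≈ 327.60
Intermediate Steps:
d = Rational(-1, 5) (d = Pow(-5, -1) = Rational(-1, 5) ≈ -0.20000)
Function('x')(l, A) = Add(1, Mul(-1, A, Add(-2, A))) (Function('x')(l, A) = Add(1, Mul(-1, Mul(Add(-2, A), A))) = Add(1, Mul(-1, Mul(A, Add(-2, A)))) = Add(1, Mul(-1, A, Add(-2, A))))
Mul(Mul(Function('x')(Pow(Add(-3, 1), Rational(1, 2)), d), 13), 45) = Mul(Mul(Add(1, Mul(-1, Pow(Rational(-1, 5), 2)), Mul(2, Rational(-1, 5))), 13), 45) = Mul(Mul(Add(1, Mul(-1, Rational(1, 25)), Rational(-2, 5)), 13), 45) = Mul(Mul(Add(1, Rational(-1, 25), Rational(-2, 5)), 13), 45) = Mul(Mul(Rational(14, 25), 13), 45) = Mul(Rational(182, 25), 45) = Rational(1638, 5)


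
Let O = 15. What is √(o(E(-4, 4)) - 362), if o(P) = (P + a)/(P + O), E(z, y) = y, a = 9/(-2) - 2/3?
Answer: 5*I*√188214/114 ≈ 19.028*I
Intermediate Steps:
a = -31/6 (a = 9*(-½) - 2*⅓ = -9/2 - ⅔ = -31/6 ≈ -5.1667)
o(P) = (-31/6 + P)/(15 + P) (o(P) = (P - 31/6)/(P + 15) = (-31/6 + P)/(15 + P))
√(o(E(-4, 4)) - 362) = √((-31/6 + 4)/(15 + 4) - 362) = √(-7/6/19 - 362) = √((1/19)*(-7/6) - 362) = √(-7/114 - 362) = √(-41275/114) = 5*I*√188214/114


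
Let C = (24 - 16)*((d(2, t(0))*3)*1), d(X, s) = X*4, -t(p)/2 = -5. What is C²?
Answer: 36864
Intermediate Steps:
t(p) = 10 (t(p) = -2*(-5) = 10)
d(X, s) = 4*X
C = 192 (C = (24 - 16)*(((4*2)*3)*1) = 8*((8*3)*1) = 8*(24*1) = 8*24 = 192)
C² = 192² = 36864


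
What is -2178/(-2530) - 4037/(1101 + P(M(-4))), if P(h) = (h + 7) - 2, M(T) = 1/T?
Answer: -1419143/508645 ≈ -2.7900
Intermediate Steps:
P(h) = 5 + h (P(h) = (7 + h) - 2 = 5 + h)
-2178/(-2530) - 4037/(1101 + P(M(-4))) = -2178/(-2530) - 4037/(1101 + (5 + 1/(-4))) = -2178*(-1/2530) - 4037/(1101 + (5 - ¼)) = 99/115 - 4037/(1101 + 19/4) = 99/115 - 4037/4423/4 = 99/115 - 4037*4/4423 = 99/115 - 16148/4423 = -1419143/508645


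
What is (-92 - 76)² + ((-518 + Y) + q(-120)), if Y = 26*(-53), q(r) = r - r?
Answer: 26328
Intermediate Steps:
q(r) = 0
Y = -1378
(-92 - 76)² + ((-518 + Y) + q(-120)) = (-92 - 76)² + ((-518 - 1378) + 0) = (-168)² + (-1896 + 0) = 28224 - 1896 = 26328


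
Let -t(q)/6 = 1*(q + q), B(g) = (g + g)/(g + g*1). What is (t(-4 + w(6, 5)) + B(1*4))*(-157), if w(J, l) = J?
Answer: 3611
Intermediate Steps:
B(g) = 1 (B(g) = (2*g)/(g + g) = (2*g)/((2*g)) = (2*g)*(1/(2*g)) = 1)
t(q) = -12*q (t(q) = -6*(q + q) = -6*2*q = -12*q)
(t(-4 + w(6, 5)) + B(1*4))*(-157) = (-12*(-4 + 6) + 1)*(-157) = (-12*2 + 1)*(-157) = (-24 + 1)*(-157) = -23*(-157) = 3611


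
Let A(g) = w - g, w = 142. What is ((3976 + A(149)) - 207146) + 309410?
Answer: 106233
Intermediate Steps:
A(g) = 142 - g
((3976 + A(149)) - 207146) + 309410 = ((3976 + (142 - 1*149)) - 207146) + 309410 = ((3976 + (142 - 149)) - 207146) + 309410 = ((3976 - 7) - 207146) + 309410 = (3969 - 207146) + 309410 = -203177 + 309410 = 106233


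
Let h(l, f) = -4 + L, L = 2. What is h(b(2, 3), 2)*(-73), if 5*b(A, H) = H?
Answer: 146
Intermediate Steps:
b(A, H) = H/5
h(l, f) = -2 (h(l, f) = -4 + 2 = -2)
h(b(2, 3), 2)*(-73) = -2*(-73) = 146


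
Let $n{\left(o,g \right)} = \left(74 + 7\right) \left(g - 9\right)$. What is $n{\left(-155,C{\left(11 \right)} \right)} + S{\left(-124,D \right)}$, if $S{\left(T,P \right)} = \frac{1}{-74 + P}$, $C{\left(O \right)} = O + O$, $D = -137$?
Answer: $\frac{222182}{211} \approx 1053.0$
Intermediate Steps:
$C{\left(O \right)} = 2 O$
$n{\left(o,g \right)} = -729 + 81 g$ ($n{\left(o,g \right)} = 81 \left(-9 + g\right) = -729 + 81 g$)
$n{\left(-155,C{\left(11 \right)} \right)} + S{\left(-124,D \right)} = \left(-729 + 81 \cdot 2 \cdot 11\right) + \frac{1}{-74 - 137} = \left(-729 + 81 \cdot 22\right) + \frac{1}{-211} = \left(-729 + 1782\right) - \frac{1}{211} = 1053 - \frac{1}{211} = \frac{222182}{211}$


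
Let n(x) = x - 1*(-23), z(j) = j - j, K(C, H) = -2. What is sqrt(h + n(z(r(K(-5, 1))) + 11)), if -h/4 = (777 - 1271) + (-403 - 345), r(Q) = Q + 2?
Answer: sqrt(5002) ≈ 70.725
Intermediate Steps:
r(Q) = 2 + Q
z(j) = 0
n(x) = 23 + x (n(x) = x + 23 = 23 + x)
h = 4968 (h = -4*((777 - 1271) + (-403 - 345)) = -4*(-494 - 748) = -4*(-1242) = 4968)
sqrt(h + n(z(r(K(-5, 1))) + 11)) = sqrt(4968 + (23 + (0 + 11))) = sqrt(4968 + (23 + 11)) = sqrt(4968 + 34) = sqrt(5002)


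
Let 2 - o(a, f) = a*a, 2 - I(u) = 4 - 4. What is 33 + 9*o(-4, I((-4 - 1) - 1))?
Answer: -93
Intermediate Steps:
I(u) = 2 (I(u) = 2 - (4 - 4) = 2 - 1*0 = 2 + 0 = 2)
o(a, f) = 2 - a**2 (o(a, f) = 2 - a*a = 2 - a**2)
33 + 9*o(-4, I((-4 - 1) - 1)) = 33 + 9*(2 - 1*(-4)**2) = 33 + 9*(2 - 1*16) = 33 + 9*(2 - 16) = 33 + 9*(-14) = 33 - 126 = -93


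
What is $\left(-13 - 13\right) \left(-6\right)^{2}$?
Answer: $-936$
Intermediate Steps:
$\left(-13 - 13\right) \left(-6\right)^{2} = \left(-26\right) 36 = -936$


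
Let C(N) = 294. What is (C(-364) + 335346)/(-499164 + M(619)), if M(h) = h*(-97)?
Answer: -335640/559207 ≈ -0.60021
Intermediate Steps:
M(h) = -97*h
(C(-364) + 335346)/(-499164 + M(619)) = (294 + 335346)/(-499164 - 97*619) = 335640/(-499164 - 60043) = 335640/(-559207) = 335640*(-1/559207) = -335640/559207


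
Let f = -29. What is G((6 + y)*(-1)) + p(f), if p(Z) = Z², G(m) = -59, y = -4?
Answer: 782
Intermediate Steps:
G((6 + y)*(-1)) + p(f) = -59 + (-29)² = -59 + 841 = 782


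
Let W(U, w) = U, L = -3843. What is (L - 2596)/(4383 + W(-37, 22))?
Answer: -6439/4346 ≈ -1.4816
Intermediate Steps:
(L - 2596)/(4383 + W(-37, 22)) = (-3843 - 2596)/(4383 - 37) = -6439/4346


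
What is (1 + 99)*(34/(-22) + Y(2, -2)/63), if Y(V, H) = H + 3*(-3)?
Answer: -119200/693 ≈ -172.01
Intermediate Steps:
Y(V, H) = -9 + H (Y(V, H) = H - 9 = -9 + H)
(1 + 99)*(34/(-22) + Y(2, -2)/63) = (1 + 99)*(34/(-22) + (-9 - 2)/63) = 100*(34*(-1/22) - 11*1/63) = 100*(-17/11 - 11/63) = 100*(-1192/693) = -119200/693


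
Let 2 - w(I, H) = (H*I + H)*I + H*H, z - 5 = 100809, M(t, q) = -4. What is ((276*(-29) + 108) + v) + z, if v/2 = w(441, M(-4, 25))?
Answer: 1652266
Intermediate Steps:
z = 100814 (z = 5 + 100809 = 100814)
w(I, H) = 2 - H² - I*(H + H*I) (w(I, H) = 2 - ((H*I + H)*I + H*H) = 2 - ((H + H*I)*I + H²) = 2 - (I*(H + H*I) + H²) = 2 - (H² + I*(H + H*I)) = 2 + (-H² - I*(H + H*I)) = 2 - H² - I*(H + H*I))
v = 1559348 (v = 2*(2 - 1*(-4)² - 1*(-4)*441 - 1*(-4)*441²) = 2*(2 - 1*16 + 1764 - 1*(-4)*194481) = 2*(2 - 16 + 1764 + 777924) = 2*779674 = 1559348)
((276*(-29) + 108) + v) + z = ((276*(-29) + 108) + 1559348) + 100814 = ((-8004 + 108) + 1559348) + 100814 = (-7896 + 1559348) + 100814 = 1551452 + 100814 = 1652266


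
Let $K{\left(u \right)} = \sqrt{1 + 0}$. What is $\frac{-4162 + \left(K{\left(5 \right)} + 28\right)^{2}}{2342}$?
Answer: $- \frac{3321}{2342} \approx -1.418$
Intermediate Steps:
$K{\left(u \right)} = 1$ ($K{\left(u \right)} = \sqrt{1} = 1$)
$\frac{-4162 + \left(K{\left(5 \right)} + 28\right)^{2}}{2342} = \frac{-4162 + \left(1 + 28\right)^{2}}{2342} = \left(-4162 + 29^{2}\right) \frac{1}{2342} = \left(-4162 + 841\right) \frac{1}{2342} = \left(-3321\right) \frac{1}{2342} = - \frac{3321}{2342}$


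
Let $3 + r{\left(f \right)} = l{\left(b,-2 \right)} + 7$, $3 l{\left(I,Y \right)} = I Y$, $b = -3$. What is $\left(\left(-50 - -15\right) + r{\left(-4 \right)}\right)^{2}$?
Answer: $841$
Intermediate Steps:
$l{\left(I,Y \right)} = \frac{I Y}{3}$
$r{\left(f \right)} = 6$ ($r{\left(f \right)} = -3 + \left(\frac{1}{3} \left(-3\right) \left(-2\right) + 7\right) = -3 + \left(2 + 7\right) = -3 + 9 = 6$)
$\left(\left(-50 - -15\right) + r{\left(-4 \right)}\right)^{2} = \left(\left(-50 - -15\right) + 6\right)^{2} = \left(\left(-50 + 15\right) + 6\right)^{2} = \left(-35 + 6\right)^{2} = \left(-29\right)^{2} = 841$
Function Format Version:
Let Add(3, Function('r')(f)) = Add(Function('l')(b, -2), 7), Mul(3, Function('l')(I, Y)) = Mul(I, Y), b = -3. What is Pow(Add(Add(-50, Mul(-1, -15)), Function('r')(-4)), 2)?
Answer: 841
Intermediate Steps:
Function('l')(I, Y) = Mul(Rational(1, 3), I, Y) (Function('l')(I, Y) = Mul(Rational(1, 3), Mul(I, Y)) = Mul(Rational(1, 3), I, Y))
Function('r')(f) = 6 (Function('r')(f) = Add(-3, Add(Mul(Rational(1, 3), -3, -2), 7)) = Add(-3, Add(2, 7)) = Add(-3, 9) = 6)
Pow(Add(Add(-50, Mul(-1, -15)), Function('r')(-4)), 2) = Pow(Add(Add(-50, Mul(-1, -15)), 6), 2) = Pow(Add(Add(-50, 15), 6), 2) = Pow(Add(-35, 6), 2) = Pow(-29, 2) = 841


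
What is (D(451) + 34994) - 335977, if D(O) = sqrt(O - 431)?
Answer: -300983 + 2*sqrt(5) ≈ -3.0098e+5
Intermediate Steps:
D(O) = sqrt(-431 + O)
(D(451) + 34994) - 335977 = (sqrt(-431 + 451) + 34994) - 335977 = (sqrt(20) + 34994) - 335977 = (2*sqrt(5) + 34994) - 335977 = (34994 + 2*sqrt(5)) - 335977 = -300983 + 2*sqrt(5)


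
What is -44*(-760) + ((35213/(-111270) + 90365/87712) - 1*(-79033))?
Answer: 548855653013207/4879857120 ≈ 1.1247e+5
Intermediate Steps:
-44*(-760) + ((35213/(-111270) + 90365/87712) - 1*(-79033)) = 33440 + ((35213*(-1/111270) + 90365*(1/87712)) + 79033) = 33440 + ((-35213/111270 + 90365/87712) + 79033) = 33440 + (3483155447/4879857120 + 79033) = 33440 + 385673230920407/4879857120 = 548855653013207/4879857120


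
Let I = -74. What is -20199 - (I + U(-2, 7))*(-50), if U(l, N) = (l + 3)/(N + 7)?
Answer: -167268/7 ≈ -23895.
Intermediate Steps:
U(l, N) = (3 + l)/(7 + N)
-20199 - (I + U(-2, 7))*(-50) = -20199 - (-74 + (3 - 2)/(7 + 7))*(-50) = -20199 - (-74 + 1/14)*(-50) = -20199 - (-1035)*(-50)/14 = -20199 - 1*25875/7 = -20199 - 25875/7 = -167268/7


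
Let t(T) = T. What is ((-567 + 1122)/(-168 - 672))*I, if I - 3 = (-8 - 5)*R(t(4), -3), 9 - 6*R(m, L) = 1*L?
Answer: 851/56 ≈ 15.196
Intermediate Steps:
R(m, L) = 3/2 - L/6
I = -23 (I = 3 + (-8 - 5)*(3/2 - ⅙*(-3)) = 3 - 13*(3/2 + ½) = 3 - 13*2 = 3 - 26 = -23)
((-567 + 1122)/(-168 - 672))*I = ((-567 + 1122)/(-168 - 672))*(-23) = (555/(-840))*(-23) = (555*(-1/840))*(-23) = -37/56*(-23) = 851/56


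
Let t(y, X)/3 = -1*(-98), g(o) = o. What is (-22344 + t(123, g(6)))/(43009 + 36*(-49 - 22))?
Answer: -3150/5779 ≈ -0.54508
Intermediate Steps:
t(y, X) = 294 (t(y, X) = 3*(-1*(-98)) = 3*98 = 294)
(-22344 + t(123, g(6)))/(43009 + 36*(-49 - 22)) = (-22344 + 294)/(43009 + 36*(-49 - 22)) = -22050/(43009 + 36*(-71)) = -22050/(43009 - 2556) = -22050/40453 = -22050*1/40453 = -3150/5779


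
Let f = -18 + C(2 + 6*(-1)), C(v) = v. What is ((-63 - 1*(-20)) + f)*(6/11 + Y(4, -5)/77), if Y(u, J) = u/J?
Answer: -2678/77 ≈ -34.779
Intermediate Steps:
f = -22 (f = -18 + (2 + 6*(-1)) = -18 + (2 - 6) = -18 - 4 = -22)
((-63 - 1*(-20)) + f)*(6/11 + Y(4, -5)/77) = ((-63 - 1*(-20)) - 22)*(6/11 + (4/(-5))/77) = ((-63 + 20) - 22)*(6*(1/11) + (4*(-⅕))*(1/77)) = (-43 - 22)*(6/11 - ⅘*1/77) = -65*(6/11 - 4/385) = -65*206/385 = -2678/77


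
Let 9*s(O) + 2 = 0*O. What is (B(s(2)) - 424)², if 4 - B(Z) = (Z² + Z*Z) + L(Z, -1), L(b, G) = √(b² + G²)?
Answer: 1157911669/6561 + 68056*√85/729 ≈ 1.7734e+5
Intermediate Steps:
s(O) = -2/9 (s(O) = -2/9 + (0*O)/9 = -2/9 + (⅑)*0 = -2/9 + 0 = -2/9)
L(b, G) = √(G² + b²)
B(Z) = 4 - √(1 + Z²) - 2*Z² (B(Z) = 4 - ((Z² + Z*Z) + √((-1)² + Z²)) = 4 - ((Z² + Z²) + √(1 + Z²)) = 4 - (2*Z² + √(1 + Z²)) = 4 - (√(1 + Z²) + 2*Z²) = 4 + (-√(1 + Z²) - 2*Z²) = 4 - √(1 + Z²) - 2*Z²)
(B(s(2)) - 424)² = ((4 - √(1 + (-2/9)²) - 2*(-2/9)²) - 424)² = ((4 - √(1 + 4/81) - 2*4/81) - 424)² = ((4 - √(85/81) - 8/81) - 424)² = ((4 - √85/9 - 8/81) - 424)² = ((316/81 - √85/9) - 424)² = (-34028/81 - √85/9)²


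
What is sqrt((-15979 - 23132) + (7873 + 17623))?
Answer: I*sqrt(13615) ≈ 116.68*I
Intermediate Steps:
sqrt((-15979 - 23132) + (7873 + 17623)) = sqrt(-39111 + 25496) = sqrt(-13615) = I*sqrt(13615)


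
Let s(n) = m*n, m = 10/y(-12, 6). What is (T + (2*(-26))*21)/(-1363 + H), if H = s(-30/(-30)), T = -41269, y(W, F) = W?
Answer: 254166/8183 ≈ 31.060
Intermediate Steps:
m = -⅚ (m = 10/(-12) = 10*(-1/12) = -⅚ ≈ -0.83333)
s(n) = -5*n/6
H = -⅚ (H = -(-25)/(-30) = -(-25)*(-1)/30 = -⅚*1 = -⅚ ≈ -0.83333)
(T + (2*(-26))*21)/(-1363 + H) = (-41269 + (2*(-26))*21)/(-1363 - ⅚) = (-41269 - 52*21)/(-8183/6) = (-41269 - 1092)*(-6/8183) = -42361*(-6/8183) = 254166/8183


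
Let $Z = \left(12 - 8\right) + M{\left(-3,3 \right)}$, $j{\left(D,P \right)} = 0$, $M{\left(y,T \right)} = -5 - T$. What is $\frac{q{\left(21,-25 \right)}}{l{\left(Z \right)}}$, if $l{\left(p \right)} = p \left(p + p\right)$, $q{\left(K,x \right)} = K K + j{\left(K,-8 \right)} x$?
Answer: $\frac{441}{32} \approx 13.781$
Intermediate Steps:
$q{\left(K,x \right)} = K^{2}$ ($q{\left(K,x \right)} = K K + 0 x = K^{2} + 0 = K^{2}$)
$Z = -4$ ($Z = \left(12 - 8\right) - 8 = 4 - 8 = -4$)
$l{\left(p \right)} = 2 p^{2}$ ($l{\left(p \right)} = p 2 p = 2 p^{2}$)
$\frac{q{\left(21,-25 \right)}}{l{\left(Z \right)}} = \frac{21^{2}}{2 \left(-4\right)^{2}} = \frac{441}{2 \cdot 16} = \frac{441}{32}$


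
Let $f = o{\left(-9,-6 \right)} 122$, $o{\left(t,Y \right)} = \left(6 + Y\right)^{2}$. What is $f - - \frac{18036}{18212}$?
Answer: $\frac{4509}{4553} \approx 0.99034$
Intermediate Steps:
$f = 0$ ($f = \left(6 - 6\right)^{2} \cdot 122 = 0^{2} \cdot 122 = 0 \cdot 122 = 0$)
$f - - \frac{18036}{18212} = 0 - - \frac{18036}{18212} = 0 - \left(-18036\right) \frac{1}{18212} = 0 - - \frac{4509}{4553} = 0 + \frac{4509}{4553} = \frac{4509}{4553}$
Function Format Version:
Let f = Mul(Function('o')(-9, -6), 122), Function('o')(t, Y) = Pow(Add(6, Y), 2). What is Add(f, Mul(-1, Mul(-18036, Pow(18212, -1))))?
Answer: Rational(4509, 4553) ≈ 0.99034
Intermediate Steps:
f = 0 (f = Mul(Pow(Add(6, -6), 2), 122) = Mul(Pow(0, 2), 122) = Mul(0, 122) = 0)
Add(f, Mul(-1, Mul(-18036, Pow(18212, -1)))) = Add(0, Mul(-1, Mul(-18036, Pow(18212, -1)))) = Add(0, Mul(-1, Mul(-18036, Rational(1, 18212)))) = Add(0, Mul(-1, Rational(-4509, 4553))) = Add(0, Rational(4509, 4553)) = Rational(4509, 4553)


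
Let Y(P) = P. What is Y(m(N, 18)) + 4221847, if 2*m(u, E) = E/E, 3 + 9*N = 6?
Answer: 8443695/2 ≈ 4.2218e+6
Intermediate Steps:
N = ⅓ (N = -⅓ + (⅑)*6 = -⅓ + ⅔ = ⅓ ≈ 0.33333)
m(u, E) = ½ (m(u, E) = (E/E)/2 = (½)*1 = ½)
Y(m(N, 18)) + 4221847 = ½ + 4221847 = 8443695/2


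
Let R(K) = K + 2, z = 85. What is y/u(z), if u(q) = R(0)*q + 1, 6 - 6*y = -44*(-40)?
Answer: -877/513 ≈ -1.7096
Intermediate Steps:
R(K) = 2 + K
y = -877/3 (y = 1 - (-22)*(-40)/3 = 1 - ⅙*1760 = 1 - 880/3 = -877/3 ≈ -292.33)
u(q) = 1 + 2*q (u(q) = (2 + 0)*q + 1 = 2*q + 1 = 1 + 2*q)
y/u(z) = -877/(3*(1 + 2*85)) = -877/(3*(1 + 170)) = -877/3/171 = -877/3*1/171 = -877/513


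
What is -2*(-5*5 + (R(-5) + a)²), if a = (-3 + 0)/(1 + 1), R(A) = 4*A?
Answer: -1749/2 ≈ -874.50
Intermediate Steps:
a = -3/2 ≈ -1.5000
-2*(-5*5 + (R(-5) + a)²) = -2*(-5*5 + (4*(-5) - 3/2)²) = -2*(-25 + (-20 - 3/2)²) = -2*(-25 + (-43/2)²) = -2*(-25 + 1849/4) = -2*1749/4 = -1749/2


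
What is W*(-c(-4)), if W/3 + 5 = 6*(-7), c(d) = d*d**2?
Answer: -9024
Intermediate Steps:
c(d) = d**3
W = -141 (W = -15 + 3*(6*(-7)) = -15 + 3*(-42) = -15 - 126 = -141)
W*(-c(-4)) = -(-141)*(-4)**3 = -(-141)*(-64) = -141*64 = -9024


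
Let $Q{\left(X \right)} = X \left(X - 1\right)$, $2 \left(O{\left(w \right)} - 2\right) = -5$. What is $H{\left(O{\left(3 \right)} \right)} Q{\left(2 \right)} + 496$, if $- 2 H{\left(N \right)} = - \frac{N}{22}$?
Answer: $\frac{21823}{44} \approx 495.98$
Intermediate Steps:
$O{\left(w \right)} = - \frac{1}{2}$ ($O{\left(w \right)} = 2 + \frac{1}{2} \left(-5\right) = 2 - \frac{5}{2} = - \frac{1}{2}$)
$H{\left(N \right)} = \frac{N}{44}$ ($H{\left(N \right)} = - \frac{\left(-1\right) \frac{N}{22}}{2} = - \frac{\left(- \frac{1}{22}\right) N}{2} = \frac{N}{44}$)
$Q{\left(X \right)} = X \left(-1 + X\right)$
$H{\left(O{\left(3 \right)} \right)} Q{\left(2 \right)} + 496 = \frac{1}{44} \left(- \frac{1}{2}\right) 2 \left(-1 + 2\right) + 496 = - \frac{2 \cdot 1}{88} + 496 = \left(- \frac{1}{88}\right) 2 + 496 = - \frac{1}{44} + 496 = \frac{21823}{44}$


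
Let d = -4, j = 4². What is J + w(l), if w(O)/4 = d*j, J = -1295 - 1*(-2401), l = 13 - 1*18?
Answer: 850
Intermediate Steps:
j = 16
l = -5 (l = 13 - 18 = -5)
J = 1106 (J = -1295 + 2401 = 1106)
w(O) = -256 (w(O) = 4*(-4*16) = 4*(-64) = -256)
J + w(l) = 1106 - 256 = 850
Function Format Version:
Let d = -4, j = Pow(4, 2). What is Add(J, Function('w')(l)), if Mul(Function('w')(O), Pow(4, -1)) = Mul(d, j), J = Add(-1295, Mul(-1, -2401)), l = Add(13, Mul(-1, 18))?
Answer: 850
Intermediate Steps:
j = 16
l = -5 (l = Add(13, -18) = -5)
J = 1106 (J = Add(-1295, 2401) = 1106)
Function('w')(O) = -256 (Function('w')(O) = Mul(4, Mul(-4, 16)) = Mul(4, -64) = -256)
Add(J, Function('w')(l)) = Add(1106, -256) = 850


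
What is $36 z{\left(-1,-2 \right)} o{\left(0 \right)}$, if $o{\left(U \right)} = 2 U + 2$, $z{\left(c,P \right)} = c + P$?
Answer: $-216$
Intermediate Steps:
$z{\left(c,P \right)} = P + c$
$o{\left(U \right)} = 2 + 2 U$
$36 z{\left(-1,-2 \right)} o{\left(0 \right)} = 36 \left(-2 - 1\right) \left(2 + 2 \cdot 0\right) = 36 \left(-3\right) \left(2 + 0\right) = \left(-108\right) 2 = -216$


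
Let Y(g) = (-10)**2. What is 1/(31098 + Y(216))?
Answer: 1/31198 ≈ 3.2053e-5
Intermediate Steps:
Y(g) = 100
1/(31098 + Y(216)) = 1/(31098 + 100) = 1/31198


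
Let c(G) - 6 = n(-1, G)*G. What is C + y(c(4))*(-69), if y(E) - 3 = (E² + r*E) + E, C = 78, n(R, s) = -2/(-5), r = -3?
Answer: -76641/25 ≈ -3065.6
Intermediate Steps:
n(R, s) = ⅖ (n(R, s) = -2*(-⅕) = ⅖)
c(G) = 6 + 2*G/5
y(E) = 3 + E² - 2*E (y(E) = 3 + ((E² - 3*E) + E) = 3 + (E² - 2*E) = 3 + E² - 2*E)
C + y(c(4))*(-69) = 78 + (3 + (6 + (⅖)*4)² - 2*(6 + (⅖)*4))*(-69) = 78 + (3 + (6 + 8/5)² - 2*(6 + 8/5))*(-69) = 78 + (3 + (38/5)² - 2*38/5)*(-69) = 78 + (3 + 1444/25 - 76/5)*(-69) = 78 + (1139/25)*(-69) = 78 - 78591/25 = -76641/25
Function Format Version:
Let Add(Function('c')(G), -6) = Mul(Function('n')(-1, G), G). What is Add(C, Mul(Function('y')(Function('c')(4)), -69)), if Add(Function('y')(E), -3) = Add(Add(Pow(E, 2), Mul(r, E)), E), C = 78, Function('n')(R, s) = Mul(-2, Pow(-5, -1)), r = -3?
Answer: Rational(-76641, 25) ≈ -3065.6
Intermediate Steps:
Function('n')(R, s) = Rational(2, 5) (Function('n')(R, s) = Mul(-2, Rational(-1, 5)) = Rational(2, 5))
Function('c')(G) = Add(6, Mul(Rational(2, 5), G))
Function('y')(E) = Add(3, Pow(E, 2), Mul(-2, E)) (Function('y')(E) = Add(3, Add(Add(Pow(E, 2), Mul(-3, E)), E)) = Add(3, Add(Pow(E, 2), Mul(-2, E))) = Add(3, Pow(E, 2), Mul(-2, E)))
Add(C, Mul(Function('y')(Function('c')(4)), -69)) = Add(78, Mul(Add(3, Pow(Add(6, Mul(Rational(2, 5), 4)), 2), Mul(-2, Add(6, Mul(Rational(2, 5), 4)))), -69)) = Add(78, Mul(Add(3, Pow(Add(6, Rational(8, 5)), 2), Mul(-2, Add(6, Rational(8, 5)))), -69)) = Add(78, Mul(Add(3, Pow(Rational(38, 5), 2), Mul(-2, Rational(38, 5))), -69)) = Add(78, Mul(Add(3, Rational(1444, 25), Rational(-76, 5)), -69)) = Add(78, Mul(Rational(1139, 25), -69)) = Add(78, Rational(-78591, 25)) = Rational(-76641, 25)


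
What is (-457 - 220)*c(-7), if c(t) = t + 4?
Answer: 2031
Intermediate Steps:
c(t) = 4 + t
(-457 - 220)*c(-7) = (-457 - 220)*(4 - 7) = -677*(-3) = 2031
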